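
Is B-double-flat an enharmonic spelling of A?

Bbb = pitch class 9 and A = pitch class 9 — the same pitch class, so they are enharmonic equivalents.

Yes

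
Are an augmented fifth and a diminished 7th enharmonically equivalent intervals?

No

An augmented fifth spans 8 semitones; a diminished seventh spans 9.
The spans differ, so they are not enharmonic equivalents.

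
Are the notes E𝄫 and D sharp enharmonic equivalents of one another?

No

Two spellings are enharmonically equivalent only if they share a pitch class.
Here Ebb → 2, D# → 3; 2 ≠ 3, so they are not.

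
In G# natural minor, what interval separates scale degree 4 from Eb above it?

diminished third

Scale degree 4 of G# natural minor is C#.
C# up to Eb: letters C→E make it a third; 2 semitones makes it diminished.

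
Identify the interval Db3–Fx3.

doubly augmented third

Counting letters D–E–F gives a third.
Db→F## = 6 semitones, 2 wider than the major third (4), so doubly augmented.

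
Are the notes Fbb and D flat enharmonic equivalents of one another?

No

Fbb is pitch class 3; Db is pitch class 1.
The pitch classes differ (3 vs. 1), so they are not enharmonic equivalents.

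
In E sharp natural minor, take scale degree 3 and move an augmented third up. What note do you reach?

Scale degree 3 of E# natural minor is G#.
An augmented third (5 semitones) above G# lands on the letter B, giving B##.

B##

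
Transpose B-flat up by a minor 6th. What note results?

A sixth above B lands on the letter G.
A minor sixth spans 8 semitones, so Bb moves to pitch class 6. On the letter G that is Gb.

Gb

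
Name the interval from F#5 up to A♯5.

major third

Counting letters F–G–A gives a third.
F#→A# = 4 semitones, exactly the major third.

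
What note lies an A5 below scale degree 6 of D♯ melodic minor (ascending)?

E

Scale degree 6 of D# melodic minor (ascending) is B#.
An augmented fifth (8 semitones) below B# lands on the letter E, giving E.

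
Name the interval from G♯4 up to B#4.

major third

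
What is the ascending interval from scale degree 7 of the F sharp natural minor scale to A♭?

diminished fourth

Scale degree 7 of F# natural minor is E.
E up to Ab: letters E→A make it a fourth; 4 semitones makes it diminished.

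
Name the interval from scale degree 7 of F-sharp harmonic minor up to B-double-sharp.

augmented fifth

Scale degree 7 of F# harmonic minor is E#.
E# up to B##: letters E→B make it a fifth; 8 semitones makes it augmented.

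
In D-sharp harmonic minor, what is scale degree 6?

B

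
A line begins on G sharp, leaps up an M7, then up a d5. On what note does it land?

C#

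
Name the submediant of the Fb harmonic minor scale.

Dbb

Degree 6 takes the letter 5 steps above F, which is D.
In harmonic minor, degree 6 sits 8 semitones above the tonic. Fb + 8 semitones is pitch class 0, spelled on D as Dbb.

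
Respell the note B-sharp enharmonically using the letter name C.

C

Plain C sits at the same pitch as B#, so on the letter C the same pitch needs a natural: C.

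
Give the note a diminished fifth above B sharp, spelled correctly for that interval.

B up a perfect fifth is F#, so the target letter is F.
From B#, a diminished fifth is 6 semitones up: F#.

F#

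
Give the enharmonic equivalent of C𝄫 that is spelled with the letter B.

Bb

Cbb is pitch class 10. The letter B alone is pitch class 11.
To reach pitch class 10 from B requires an offset of -1 semitone, i.e. flat: Bb.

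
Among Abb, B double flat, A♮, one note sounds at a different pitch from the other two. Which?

Abb

In 12-tone equal temperament, enharmonic equivalents share a pitch class. Abb is pitch class 7; Bbb is pitch class 9; A is pitch class 9.
Bbb and A share pitch class 9, while Abb is pitch class 7.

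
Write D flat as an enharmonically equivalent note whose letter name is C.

C#

Plain C sits 1 semitone below Db, so on the letter C the same pitch needs a sharp: C#.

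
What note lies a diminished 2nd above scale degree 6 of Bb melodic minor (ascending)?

Abb

Scale degree 6 of Bb melodic minor (ascending) is G.
A diminished second (0 semitones) above G lands on the letter A, giving Abb.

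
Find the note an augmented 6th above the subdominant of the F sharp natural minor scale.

G##

The subdominant of F# natural minor is B.
An augmented sixth (10 semitones) above B lands on the letter G, giving G##.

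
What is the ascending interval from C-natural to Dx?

The letter names run C→D, a span of 1 letter step, so the interval is some kind of second.
C to D## is 4 semitones. A major second is 2, so 4 makes it doubly augmented.

doubly augmented second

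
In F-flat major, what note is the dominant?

The Fb major scale runs Fb Gb Ab Bbb Cb Db Eb.
Degree 5 is Cb.

Cb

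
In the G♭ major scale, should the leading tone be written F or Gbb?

F

Each scale degree takes a distinct letter name. Degree 7 of a scale on G must use the letter F.
F and Gbb are enharmonically the same pitch, but only F uses the letter F, so it is the correct spelling here.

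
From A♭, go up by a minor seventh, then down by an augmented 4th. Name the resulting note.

A minor seventh up from Ab is Gb (letter G, 10 semitones up).
An augmented fourth down from Gb is Dbb (letter D, 6 semitones down).

Dbb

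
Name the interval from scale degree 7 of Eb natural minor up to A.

Scale degree 7 of Eb natural minor is Db.
Db up to A: letters D→A make it a fifth; 8 semitones makes it augmented.

augmented fifth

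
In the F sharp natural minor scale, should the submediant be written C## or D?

Each scale degree takes a distinct letter name. Degree 6 of a scale on F must use the letter D.
D and C## are enharmonically the same pitch, but only D uses the letter D, so it is the correct spelling here.

D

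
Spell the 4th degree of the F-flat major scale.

Bbb

Degree 4 takes the letter 3 steps above F, which is B.
In major, degree 4 sits 5 semitones above the tonic. Fb + 5 semitones is pitch class 9, spelled on B as Bbb.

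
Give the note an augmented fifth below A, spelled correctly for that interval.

Db

A down a perfect fifth is D, so the target letter is D.
From A, an augmented fifth is 8 semitones down: Db.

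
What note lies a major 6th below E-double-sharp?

G##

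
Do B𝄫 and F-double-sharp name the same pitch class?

No

Two spellings are enharmonically equivalent only if they share a pitch class.
Here Bbb → 9, F## → 7; 7 ≠ 9, so they are not.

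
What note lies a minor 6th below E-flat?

G

E down a major sixth is G, so the target letter is G.
From Eb, a minor sixth is 8 semitones down: G.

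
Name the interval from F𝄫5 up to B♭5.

doubly augmented fourth

The letter names run F→B, a span of 3 letter steps, so the interval is some kind of fourth.
Fbb to Bb is 7 semitones. A perfect fourth is 5, so 7 makes it doubly augmented.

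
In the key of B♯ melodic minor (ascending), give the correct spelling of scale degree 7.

A##

The B# melodic minor (ascending) scale runs B# C## D# E# F## G## A##.
Degree 7 is A##.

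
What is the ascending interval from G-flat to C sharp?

doubly augmented fourth

Counting letters G–A–B–C gives a fourth.
Gb→C# = 7 semitones, 2 wider than the perfect fourth (5), so doubly augmented.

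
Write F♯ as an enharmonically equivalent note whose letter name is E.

Plain E sits 2 semitones below F#, so on the letter E the same pitch needs a double sharp: E##.

E##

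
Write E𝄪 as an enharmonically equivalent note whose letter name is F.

F#

E## is pitch class 6. The letter F alone is pitch class 5.
To reach pitch class 6 from F requires an offset of +1 semitone, i.e. sharp: F#.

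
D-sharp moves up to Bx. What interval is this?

The letter names run D→B, a span of 5 letter steps, so the interval is some kind of sixth.
D# to B## is 10 semitones. A major sixth is 9, so 10 makes it augmented.

augmented sixth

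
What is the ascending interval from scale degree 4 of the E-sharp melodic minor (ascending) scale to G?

diminished seventh

Scale degree 4 of E# melodic minor (ascending) is A#.
A# up to G: letters A→G make it a seventh; 9 semitones makes it diminished.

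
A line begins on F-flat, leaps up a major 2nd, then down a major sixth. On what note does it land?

Bbb

A major second up from Fb is Gb (letter G, 2 semitones up).
A major sixth down from Gb is Bbb (letter B, 9 semitones down).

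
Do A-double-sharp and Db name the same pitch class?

No

A## is pitch class 11; Db is pitch class 1.
The pitch classes differ (11 vs. 1), so they are not enharmonic equivalents.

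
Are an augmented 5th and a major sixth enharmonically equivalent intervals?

An augmented fifth spans 8 semitones; a major sixth spans 9.
The spans differ, so they are not enharmonic equivalents.

No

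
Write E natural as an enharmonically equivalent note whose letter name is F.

Fb

Plain F sits 1 semitone above E, so on the letter F the same pitch needs a flat: Fb.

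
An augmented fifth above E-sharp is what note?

E up a perfect fifth is B, so the target letter is B.
From E#, an augmented fifth is 8 semitones up: B##.

B##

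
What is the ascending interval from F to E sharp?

The letter names run F→E, a span of 6 letter steps, so the interval is some kind of seventh.
F to E# is 12 semitones. A major seventh is 11, so 12 makes it augmented.

augmented seventh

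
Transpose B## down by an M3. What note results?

G##

B down a major third is G, so the target letter is G.
From B##, a major third is 4 semitones down: G##.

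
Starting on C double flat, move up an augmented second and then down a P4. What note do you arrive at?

Ab

An augmented second up from Cbb is Db (letter D, 3 semitones up).
A perfect fourth down from Db is Ab (letter A, 5 semitones down).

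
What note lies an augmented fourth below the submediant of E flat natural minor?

The submediant of Eb natural minor is Cb.
An augmented fourth (6 semitones) below Cb lands on the letter G, giving Gbb.

Gbb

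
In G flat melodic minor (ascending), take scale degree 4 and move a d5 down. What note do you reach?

F

Scale degree 4 of Gb melodic minor (ascending) is Cb.
A diminished fifth (6 semitones) below Cb lands on the letter F, giving F.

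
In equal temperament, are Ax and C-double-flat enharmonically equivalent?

Two spellings are enharmonically equivalent only if they share a pitch class.
Here A## → 11, Cbb → 10; 10 ≠ 11, so they are not.

No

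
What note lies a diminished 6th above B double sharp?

G#

B up a major sixth is G#, so the target letter is G.
From B##, a diminished sixth is 7 semitones up: G#.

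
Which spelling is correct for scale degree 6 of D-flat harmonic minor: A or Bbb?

Each scale degree takes a distinct letter name. Degree 6 of a scale on D must use the letter B.
Bbb and A are enharmonically the same pitch, but only Bbb uses the letter B, so it is the correct spelling here.

Bbb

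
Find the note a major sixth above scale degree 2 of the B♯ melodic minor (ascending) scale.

Scale degree 2 of B# melodic minor (ascending) is C##.
A major sixth (9 semitones) above C## lands on the letter A, giving A##.

A##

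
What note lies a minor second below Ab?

G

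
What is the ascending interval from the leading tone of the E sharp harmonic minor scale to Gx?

The leading tone of E# harmonic minor is D##.
D## up to G##: letters D→G make it a fourth; 5 semitones makes it perfect.

perfect fourth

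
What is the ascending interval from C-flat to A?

The letter names run C→A, a span of 5 letter steps, so the interval is some kind of sixth.
Cb to A is 10 semitones. A major sixth is 9, so 10 makes it augmented.

augmented sixth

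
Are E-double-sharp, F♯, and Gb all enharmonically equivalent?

E## = pitch class 6 and F# = pitch class 6 and Gb = pitch class 6 — the same pitch class, so they are enharmonic equivalents.

Yes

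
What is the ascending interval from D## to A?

doubly diminished fifth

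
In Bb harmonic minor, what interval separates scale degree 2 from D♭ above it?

Scale degree 2 of Bb harmonic minor is C.
C up to Db: letters C→D make it a second; 1 semitone makes it minor.

minor second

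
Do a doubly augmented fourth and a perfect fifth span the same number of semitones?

Yes

A doubly augmented fourth spans 7 semitones; a perfect fifth spans 7.
They are enharmonically equivalent.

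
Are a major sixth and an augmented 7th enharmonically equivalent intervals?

No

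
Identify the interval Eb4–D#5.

augmented seventh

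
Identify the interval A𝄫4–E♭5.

augmented fifth

Counting letters A–B–C–D–E gives a fifth.
Abb→Eb = 8 semitones, 1 wider than the perfect fifth (7), so augmented.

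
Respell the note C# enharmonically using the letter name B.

C# is pitch class 1. The letter B alone is pitch class 11.
To reach pitch class 1 from B requires an offset of +2 semitones, i.e. double sharp: B##.

B##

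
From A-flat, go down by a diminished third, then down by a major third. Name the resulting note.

A diminished third down from Ab is F# (letter F, 2 semitones down).
A major third down from F# is D (letter D, 4 semitones down).

D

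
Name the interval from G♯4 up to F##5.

Counting letters G–A–B–C–D–E–F gives a seventh.
G#→F## = 11 semitones, exactly the major seventh.

major seventh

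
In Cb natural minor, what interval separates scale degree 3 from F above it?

augmented second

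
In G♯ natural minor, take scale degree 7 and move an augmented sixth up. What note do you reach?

D##

Scale degree 7 of G# natural minor is F#.
An augmented sixth (10 semitones) above F# lands on the letter D, giving D##.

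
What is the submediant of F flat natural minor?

Degree 6 takes the letter 5 steps above F, which is D.
In natural minor, degree 6 sits 8 semitones above the tonic. Fb + 8 semitones is pitch class 0, spelled on D as Dbb.

Dbb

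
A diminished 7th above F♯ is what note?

Eb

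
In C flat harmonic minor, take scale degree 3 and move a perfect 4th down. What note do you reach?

Bbb

Scale degree 3 of Cb harmonic minor is Ebb.
A perfect fourth (5 semitones) below Ebb lands on the letter B, giving Bbb.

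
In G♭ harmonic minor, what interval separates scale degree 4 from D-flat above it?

major second

Scale degree 4 of Gb harmonic minor is Cb.
Cb up to Db: letters C→D make it a second; 2 semitones makes it major.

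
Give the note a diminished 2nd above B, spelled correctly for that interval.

Cb

B up a major second is C#, so the target letter is C.
From B, a diminished second is 0 semitones up: Cb.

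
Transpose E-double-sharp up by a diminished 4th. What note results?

A fourth above E lands on the letter A.
A diminished fourth spans 4 semitones, so E## moves to pitch class 10. On the letter A that is A#.

A#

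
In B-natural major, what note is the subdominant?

E

Degree 4 takes the letter 3 steps above B, which is E.
In major, degree 4 sits 5 semitones above the tonic. B + 5 semitones is pitch class 4, spelled on E as E.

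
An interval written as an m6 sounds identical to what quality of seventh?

A minor sixth spans 8 semitones.
A seventh spanning 8 semitones is doubly diminished (the major seventh is 11).

doubly diminished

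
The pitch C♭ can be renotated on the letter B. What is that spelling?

B

Plain B sits at the same pitch as Cb, so on the letter B the same pitch needs a natural: B.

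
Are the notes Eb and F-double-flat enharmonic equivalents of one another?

Eb is pitch class 3; Fbb is pitch class 3.
All spellings map to pitch class 3, so they are enharmonically equivalent.

Yes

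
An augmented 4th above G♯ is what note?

G up a perfect fourth is C, so the target letter is C.
From G#, an augmented fourth is 6 semitones up: C##.

C##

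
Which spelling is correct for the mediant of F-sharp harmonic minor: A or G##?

A

Each scale degree takes a distinct letter name. Degree 3 of a scale on F must use the letter A.
A and G## are enharmonically the same pitch, but only A uses the letter A, so it is the correct spelling here.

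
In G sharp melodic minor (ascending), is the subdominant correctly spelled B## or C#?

C#

Each scale degree takes a distinct letter name. Degree 4 of a scale on G must use the letter C.
C# and B## are enharmonically the same pitch, but only C# uses the letter C, so it is the correct spelling here.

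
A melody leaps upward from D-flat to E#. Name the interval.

Counting letters D–E gives a second.
Db→E# = 4 semitones, 2 wider than the major second (2), so doubly augmented.

doubly augmented second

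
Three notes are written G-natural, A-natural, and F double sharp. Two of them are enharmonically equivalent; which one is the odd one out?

In 12-tone equal temperament, enharmonic equivalents share a pitch class. G is pitch class 7; A is pitch class 9; F## is pitch class 7.
G and F## share pitch class 7, while A is pitch class 9.

A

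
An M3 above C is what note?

A third above C lands on the letter E.
A major third spans 4 semitones, so C moves to pitch class 4. On the letter E that is E.

E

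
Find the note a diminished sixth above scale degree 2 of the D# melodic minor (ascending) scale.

C

Scale degree 2 of D# melodic minor (ascending) is E#.
A diminished sixth (7 semitones) above E# lands on the letter C, giving C.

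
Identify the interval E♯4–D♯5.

minor seventh

Counting letters E–F–G–A–B–C–D gives a seventh.
E#→D# = 10 semitones, 1 narrower than the major seventh (11), so minor.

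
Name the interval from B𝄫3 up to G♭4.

major sixth

Counting letters B–C–D–E–F–G gives a sixth.
Bbb→Gb = 9 semitones, exactly the major sixth.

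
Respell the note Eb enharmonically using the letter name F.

Fbb

Eb is pitch class 3. The letter F alone is pitch class 5.
To reach pitch class 3 from F requires an offset of -2 semitones, i.e. double flat: Fbb.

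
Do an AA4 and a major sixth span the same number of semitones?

A doubly augmented fourth spans 7 semitones; a major sixth spans 9.
The spans differ, so they are not enharmonic equivalents.

No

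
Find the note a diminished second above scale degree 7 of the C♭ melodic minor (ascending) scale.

Scale degree 7 of Cb melodic minor (ascending) is Bb.
A diminished second (0 semitones) above Bb lands on the letter C, giving Cbb.

Cbb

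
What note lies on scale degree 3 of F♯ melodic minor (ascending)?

A

The F# melodic minor (ascending) scale runs F# G# A B C# D# E#.
Degree 3 is A.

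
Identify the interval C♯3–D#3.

major second

Counting letters C–D gives a second.
C#→D# = 2 semitones, exactly the major second.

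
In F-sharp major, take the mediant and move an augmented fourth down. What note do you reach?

E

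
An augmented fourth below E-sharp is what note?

B

E down a perfect fourth is B, so the target letter is B.
From E#, an augmented fourth is 6 semitones down: B.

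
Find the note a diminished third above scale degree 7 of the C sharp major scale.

Scale degree 7 of C# major is B#.
A diminished third (2 semitones) above B# lands on the letter D, giving D.

D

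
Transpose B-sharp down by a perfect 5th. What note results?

E#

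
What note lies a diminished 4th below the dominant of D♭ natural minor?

The dominant of Db natural minor is Ab.
A diminished fourth (4 semitones) below Ab lands on the letter E, giving E.

E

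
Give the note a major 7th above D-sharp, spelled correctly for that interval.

D up a major seventh is C#, so the target letter is C.
From D#, a major seventh is 11 semitones up: C##.

C##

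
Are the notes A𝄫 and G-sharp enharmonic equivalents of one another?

No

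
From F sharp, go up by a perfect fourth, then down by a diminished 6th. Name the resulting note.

A perfect fourth up from F# is B (letter B, 5 semitones up).
A diminished sixth down from B is D## (letter D, 7 semitones down).

D##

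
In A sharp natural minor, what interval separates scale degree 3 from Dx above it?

augmented second

Scale degree 3 of A# natural minor is C#.
C# up to D##: letters C→D make it a second; 3 semitones makes it augmented.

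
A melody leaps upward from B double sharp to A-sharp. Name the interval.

diminished seventh

Counting letters B–C–D–E–F–G–A gives a seventh.
B##→A# = 9 semitones, 2 narrower than the major seventh (11), so diminished.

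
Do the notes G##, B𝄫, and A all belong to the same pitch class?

G## = pitch class 9 and Bbb = pitch class 9 and A = pitch class 9 — the same pitch class, so they are enharmonic equivalents.

Yes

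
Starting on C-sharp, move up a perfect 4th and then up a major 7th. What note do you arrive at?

A perfect fourth up from C# is F# (letter F, 5 semitones up).
A major seventh up from F# is E# (letter E, 11 semitones up).

E#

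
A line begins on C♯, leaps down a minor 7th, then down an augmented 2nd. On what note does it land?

A minor seventh down from C# is D# (letter D, 10 semitones down).
An augmented second down from D# is C (letter C, 3 semitones down).

C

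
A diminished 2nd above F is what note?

A second above F lands on the letter G.
A diminished second spans 0 semitones, so F moves to pitch class 5. On the letter G that is Gbb.

Gbb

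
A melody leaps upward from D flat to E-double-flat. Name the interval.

minor second

The letter names run D→E, a span of 1 letter step, so the interval is some kind of second.
Db to Ebb is 1 semitone. A major second is 2, so 1 makes it minor.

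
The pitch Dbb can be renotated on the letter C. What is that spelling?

C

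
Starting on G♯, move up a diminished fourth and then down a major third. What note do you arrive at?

Ab

A diminished fourth up from G# is C (letter C, 4 semitones up).
A major third down from C is Ab (letter A, 4 semitones down).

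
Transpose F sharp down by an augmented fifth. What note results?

A fifth below F lands on the letter B.
An augmented fifth spans 8 semitones, so F# moves to pitch class 10. On the letter B that is Bb.

Bb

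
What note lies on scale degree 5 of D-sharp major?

The D# major scale runs D# E# F## G# A# B# C##.
Degree 5 is A#.

A#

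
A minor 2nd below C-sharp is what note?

A second below C lands on the letter B.
A minor second spans 1 semitone, so C# moves to pitch class 0. On the letter B that is B#.

B#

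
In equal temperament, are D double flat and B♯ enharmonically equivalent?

Yes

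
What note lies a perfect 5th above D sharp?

A fifth above D lands on the letter A.
A perfect fifth spans 7 semitones, so D# moves to pitch class 10. On the letter A that is A#.

A#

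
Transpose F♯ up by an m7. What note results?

E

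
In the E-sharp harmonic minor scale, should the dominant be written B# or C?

B#

Each scale degree takes a distinct letter name. Degree 5 of a scale on E must use the letter B.
B# and C are enharmonically the same pitch, but only B# uses the letter B, so it is the correct spelling here.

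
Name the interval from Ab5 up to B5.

augmented second

Counting letters A–B gives a second.
Ab→B = 3 semitones, 1 wider than the major second (2), so augmented.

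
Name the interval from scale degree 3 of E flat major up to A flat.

minor second

Scale degree 3 of Eb major is G.
G up to Ab: letters G→A make it a second; 1 semitone makes it minor.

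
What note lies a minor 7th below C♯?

A seventh below C lands on the letter D.
A minor seventh spans 10 semitones, so C# moves to pitch class 3. On the letter D that is D#.

D#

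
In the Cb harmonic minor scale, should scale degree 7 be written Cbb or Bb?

Each scale degree takes a distinct letter name. Degree 7 of a scale on C must use the letter B.
Bb and Cbb are enharmonically the same pitch, but only Bb uses the letter B, so it is the correct spelling here.

Bb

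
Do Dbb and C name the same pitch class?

Yes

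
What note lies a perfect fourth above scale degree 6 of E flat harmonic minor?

Fb

Scale degree 6 of Eb harmonic minor is Cb.
A perfect fourth (5 semitones) above Cb lands on the letter F, giving Fb.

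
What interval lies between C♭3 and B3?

augmented seventh

Counting letters C–D–E–F–G–A–B gives a seventh.
Cb→B = 12 semitones, 1 wider than the major seventh (11), so augmented.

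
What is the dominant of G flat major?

Degree 5 takes the letter 4 steps above G, which is D.
In major, degree 5 sits 7 semitones above the tonic. Gb + 7 semitones is pitch class 1, spelled on D as Db.

Db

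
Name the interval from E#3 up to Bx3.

augmented fifth

The letter names run E→B, a span of 4 letter steps, so the interval is some kind of fifth.
E# to B## is 8 semitones. A perfect fifth is 7, so 8 makes it augmented.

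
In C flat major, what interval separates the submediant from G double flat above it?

diminished seventh

The submediant of Cb major is Ab.
Ab up to Gbb: letters A→G make it a seventh; 9 semitones makes it diminished.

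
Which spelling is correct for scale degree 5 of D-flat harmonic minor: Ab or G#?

Ab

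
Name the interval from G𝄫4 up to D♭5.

The letter names run G→D, a span of 4 letter steps, so the interval is some kind of fifth.
Gbb to Db is 8 semitones. A perfect fifth is 7, so 8 makes it augmented.

augmented fifth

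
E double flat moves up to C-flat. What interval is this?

Counting letters E–F–G–A–B–C gives a sixth.
Ebb→Cb = 9 semitones, exactly the major sixth.

major sixth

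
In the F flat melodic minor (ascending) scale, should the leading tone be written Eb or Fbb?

Each scale degree takes a distinct letter name. Degree 7 of a scale on F must use the letter E.
Eb and Fbb are enharmonically the same pitch, but only Eb uses the letter E, so it is the correct spelling here.

Eb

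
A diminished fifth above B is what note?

B up a perfect fifth is F#, so the target letter is F.
From B, a diminished fifth is 6 semitones up: F.

F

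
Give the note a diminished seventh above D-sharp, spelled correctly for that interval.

C

D up a major seventh is C#, so the target letter is C.
From D#, a diminished seventh is 9 semitones up: C.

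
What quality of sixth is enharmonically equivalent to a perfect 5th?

A perfect fifth spans 7 semitones.
A sixth spanning 7 semitones is diminished (the major sixth is 9).

diminished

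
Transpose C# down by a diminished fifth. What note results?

F##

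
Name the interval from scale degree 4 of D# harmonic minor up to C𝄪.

Scale degree 4 of D# harmonic minor is G#.
G# up to C##: letters G→C make it a fourth; 6 semitones makes it augmented.

augmented fourth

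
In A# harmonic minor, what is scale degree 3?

Degree 3 takes the letter 2 steps above A, which is C.
In harmonic minor, degree 3 sits 3 semitones above the tonic. A# + 3 semitones is pitch class 1, spelled on C as C#.

C#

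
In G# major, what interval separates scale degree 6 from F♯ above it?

Scale degree 6 of G# major is E#.
E# up to F#: letters E→F make it a second; 1 semitone makes it minor.

minor second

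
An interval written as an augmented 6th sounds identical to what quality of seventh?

minor

An augmented sixth spans 10 semitones.
A seventh spanning 10 semitones is minor (the major seventh is 11).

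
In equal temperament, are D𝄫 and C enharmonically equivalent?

Dbb = pitch class 0 and C = pitch class 0 — the same pitch class, so they are enharmonic equivalents.

Yes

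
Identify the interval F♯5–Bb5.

diminished fourth

The letter names run F→B, a span of 3 letter steps, so the interval is some kind of fourth.
F# to Bb is 4 semitones. A perfect fourth is 5, so 4 makes it diminished.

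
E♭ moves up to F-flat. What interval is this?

minor second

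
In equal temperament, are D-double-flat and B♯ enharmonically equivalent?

Yes

Dbb = pitch class 0 and B# = pitch class 0 — the same pitch class, so they are enharmonic equivalents.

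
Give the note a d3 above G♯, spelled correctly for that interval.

A third above G lands on the letter B.
A diminished third spans 2 semitones, so G# moves to pitch class 10. On the letter B that is Bb.

Bb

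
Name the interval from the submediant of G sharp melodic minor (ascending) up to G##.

The submediant of G# melodic minor (ascending) is E#.
E# up to G##: letters E→G make it a third; 4 semitones makes it major.

major third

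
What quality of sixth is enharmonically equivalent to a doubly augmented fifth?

major

A doubly augmented fifth spans 9 semitones.
A sixth spanning 9 semitones is major (the major sixth is 9).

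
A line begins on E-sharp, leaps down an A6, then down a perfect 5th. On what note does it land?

C

An augmented sixth down from E# is G (letter G, 10 semitones down).
A perfect fifth down from G is C (letter C, 7 semitones down).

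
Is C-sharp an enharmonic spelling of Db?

C# = pitch class 1 and Db = pitch class 1 — the same pitch class, so they are enharmonic equivalents.

Yes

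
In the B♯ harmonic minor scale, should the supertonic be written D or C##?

C##

Each scale degree takes a distinct letter name. Degree 2 of a scale on B must use the letter C.
C## and D are enharmonically the same pitch, but only C## uses the letter C, so it is the correct spelling here.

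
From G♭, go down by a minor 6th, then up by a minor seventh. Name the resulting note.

Ab

A minor sixth down from Gb is Bb (letter B, 8 semitones down).
A minor seventh up from Bb is Ab (letter A, 10 semitones up).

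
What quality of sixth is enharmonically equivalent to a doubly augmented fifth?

A doubly augmented fifth spans 9 semitones.
A sixth spanning 9 semitones is major (the major sixth is 9).

major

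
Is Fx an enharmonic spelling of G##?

Two spellings are enharmonically equivalent only if they share a pitch class.
Here F## → 7, G## → 9; 7 ≠ 9, so they are not.

No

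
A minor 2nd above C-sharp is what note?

C up a major second is D, so the target letter is D.
From C#, a minor second is 1 semitone up: D.

D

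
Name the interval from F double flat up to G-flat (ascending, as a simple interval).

Counting letters F–G gives a second.
Fbb→Gb = 3 semitones, 1 wider than the major second (2), so augmented.

augmented second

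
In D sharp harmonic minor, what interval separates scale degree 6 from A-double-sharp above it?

augmented seventh

Scale degree 6 of D# harmonic minor is B.
B up to A##: letters B→A make it a seventh; 12 semitones makes it augmented.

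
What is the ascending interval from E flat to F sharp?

augmented second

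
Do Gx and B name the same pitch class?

G## is pitch class 9; B is pitch class 11.
The pitch classes differ (9 vs. 11), so they are not enharmonic equivalents.

No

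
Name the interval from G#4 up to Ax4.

The letter names run G→A, a span of 1 letter step, so the interval is some kind of second.
G# to A## is 3 semitones. A major second is 2, so 3 makes it augmented.

augmented second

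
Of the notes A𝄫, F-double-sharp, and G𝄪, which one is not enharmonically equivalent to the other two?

G##

In 12-tone equal temperament, enharmonic equivalents share a pitch class. Abb is pitch class 7; F## is pitch class 7; G## is pitch class 9.
Abb and F## share pitch class 7, while G## is pitch class 9.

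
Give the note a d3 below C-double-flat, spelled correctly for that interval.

Ab

C down a major third is Ab, so the target letter is A.
From Cbb, a diminished third is 2 semitones down: Ab.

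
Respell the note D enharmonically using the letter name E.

Ebb

Plain E sits 2 semitones above D, so on the letter E the same pitch needs a double flat: Ebb.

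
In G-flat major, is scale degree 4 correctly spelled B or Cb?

Cb

Each scale degree takes a distinct letter name. Degree 4 of a scale on G must use the letter C.
Cb and B are enharmonically the same pitch, but only Cb uses the letter C, so it is the correct spelling here.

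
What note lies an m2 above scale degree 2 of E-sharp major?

G#

Scale degree 2 of E# major is F##.
A minor second (1 semitone) above F## lands on the letter G, giving G#.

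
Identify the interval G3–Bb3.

minor third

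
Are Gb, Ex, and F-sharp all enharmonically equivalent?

Yes

Gb is pitch class 6; E## is pitch class 6; F# is pitch class 6.
All spellings map to pitch class 6, so they are enharmonically equivalent.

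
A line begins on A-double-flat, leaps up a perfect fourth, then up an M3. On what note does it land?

Fb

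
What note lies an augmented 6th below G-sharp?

G down a major sixth is Bb, so the target letter is B.
From G#, an augmented sixth is 10 semitones down: Bb.

Bb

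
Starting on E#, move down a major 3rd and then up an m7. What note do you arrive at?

A major third down from E# is C# (letter C, 4 semitones down).
A minor seventh up from C# is B (letter B, 10 semitones up).

B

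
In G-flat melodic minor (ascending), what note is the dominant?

Db

The Gb melodic minor (ascending) scale runs Gb Ab Bbb Cb Db Eb F.
Degree 5 is Db.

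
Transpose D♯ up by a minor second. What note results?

E

A second above D lands on the letter E.
A minor second spans 1 semitone, so D# moves to pitch class 4. On the letter E that is E.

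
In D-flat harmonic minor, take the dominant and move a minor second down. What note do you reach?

G

The dominant of Db harmonic minor is Ab.
A minor second (1 semitone) below Ab lands on the letter G, giving G.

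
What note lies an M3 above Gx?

A third above G lands on the letter B.
A major third spans 4 semitones, so G## moves to pitch class 1. On the letter B that is B##.

B##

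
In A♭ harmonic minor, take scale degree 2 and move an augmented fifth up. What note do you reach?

F#

Scale degree 2 of Ab harmonic minor is Bb.
An augmented fifth (8 semitones) above Bb lands on the letter F, giving F#.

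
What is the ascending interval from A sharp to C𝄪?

major third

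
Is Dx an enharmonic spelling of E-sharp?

Two spellings are enharmonically equivalent only if they share a pitch class.
Here D## → 4, E# → 5; 4 ≠ 5, so they are not.

No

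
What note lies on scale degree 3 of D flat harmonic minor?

Fb

Degree 3 takes the letter 2 steps above D, which is F.
In harmonic minor, degree 3 sits 3 semitones above the tonic. Db + 3 semitones is pitch class 4, spelled on F as Fb.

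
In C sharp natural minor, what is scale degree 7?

B

Degree 7 takes the letter 6 steps above C, which is B.
In natural minor, degree 7 sits 10 semitones above the tonic. C# + 10 semitones is pitch class 11, spelled on B as B.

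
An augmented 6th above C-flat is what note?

A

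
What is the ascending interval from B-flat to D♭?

Counting letters B–C–D gives a third.
Bb→Db = 3 semitones, 1 narrower than the major third (4), so minor.

minor third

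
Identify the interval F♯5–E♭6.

diminished seventh

The letter names run F→E, a span of 6 letter steps, so the interval is some kind of seventh.
F# to Eb is 9 semitones. A major seventh is 11, so 9 makes it diminished.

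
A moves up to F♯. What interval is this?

major sixth

Counting letters A–B–C–D–E–F gives a sixth.
A→F# = 9 semitones, exactly the major sixth.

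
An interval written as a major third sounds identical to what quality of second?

A major third spans 4 semitones.
A second spanning 4 semitones is doubly augmented (the major second is 2).

doubly augmented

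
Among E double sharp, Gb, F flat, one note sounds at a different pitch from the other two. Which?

Fb

In 12-tone equal temperament, enharmonic equivalents share a pitch class. E## is pitch class 6; Gb is pitch class 6; Fb is pitch class 4.
E## and Gb share pitch class 6, while Fb is pitch class 4.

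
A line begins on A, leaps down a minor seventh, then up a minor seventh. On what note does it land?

A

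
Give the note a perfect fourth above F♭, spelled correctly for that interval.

A fourth above F lands on the letter B.
A perfect fourth spans 5 semitones, so Fb moves to pitch class 9. On the letter B that is Bbb.

Bbb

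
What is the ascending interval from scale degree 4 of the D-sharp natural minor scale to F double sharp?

Scale degree 4 of D# natural minor is G#.
G# up to F##: letters G→F make it a seventh; 11 semitones makes it major.

major seventh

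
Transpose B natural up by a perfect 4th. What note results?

E

B up a perfect fourth is E, so the target letter is E.
From B, a perfect fourth is 5 semitones up: E.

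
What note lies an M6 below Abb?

Cbb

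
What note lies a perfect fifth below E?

A fifth below E lands on the letter A.
A perfect fifth spans 7 semitones, so E moves to pitch class 9. On the letter A that is A.

A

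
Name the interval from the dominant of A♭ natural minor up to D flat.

minor seventh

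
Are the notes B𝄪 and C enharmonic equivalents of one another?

Two spellings are enharmonically equivalent only if they share a pitch class.
Here B## → 1, C → 0; 0 ≠ 1, so they are not.

No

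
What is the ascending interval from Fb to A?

Counting letters F–G–A gives a third.
Fb→A = 5 semitones, 1 wider than the major third (4), so augmented.

augmented third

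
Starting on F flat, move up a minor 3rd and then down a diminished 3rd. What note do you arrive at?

F

A minor third up from Fb is Abb (letter A, 3 semitones up).
A diminished third down from Abb is F (letter F, 2 semitones down).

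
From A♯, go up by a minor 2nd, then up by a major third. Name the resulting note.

D#

A minor second up from A# is B (letter B, 1 semitone up).
A major third up from B is D# (letter D, 4 semitones up).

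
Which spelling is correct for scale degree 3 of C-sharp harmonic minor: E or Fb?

E

Each scale degree takes a distinct letter name. Degree 3 of a scale on C must use the letter E.
E and Fb are enharmonically the same pitch, but only E uses the letter E, so it is the correct spelling here.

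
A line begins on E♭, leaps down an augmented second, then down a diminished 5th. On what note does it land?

Gb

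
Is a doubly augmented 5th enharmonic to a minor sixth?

A doubly augmented fifth spans 9 semitones; a minor sixth spans 8.
The spans differ, so they are not enharmonic equivalents.

No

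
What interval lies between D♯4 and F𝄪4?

major third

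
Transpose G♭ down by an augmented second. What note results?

G down a major second is F, so the target letter is F.
From Gb, an augmented second is 3 semitones down: Fbb.

Fbb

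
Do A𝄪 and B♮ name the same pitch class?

Yes

A## is pitch class 11; B is pitch class 11.
All spellings map to pitch class 11, so they are enharmonically equivalent.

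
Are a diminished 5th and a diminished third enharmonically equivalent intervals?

A diminished fifth spans 6 semitones; a diminished third spans 2.
The spans differ, so they are not enharmonic equivalents.

No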